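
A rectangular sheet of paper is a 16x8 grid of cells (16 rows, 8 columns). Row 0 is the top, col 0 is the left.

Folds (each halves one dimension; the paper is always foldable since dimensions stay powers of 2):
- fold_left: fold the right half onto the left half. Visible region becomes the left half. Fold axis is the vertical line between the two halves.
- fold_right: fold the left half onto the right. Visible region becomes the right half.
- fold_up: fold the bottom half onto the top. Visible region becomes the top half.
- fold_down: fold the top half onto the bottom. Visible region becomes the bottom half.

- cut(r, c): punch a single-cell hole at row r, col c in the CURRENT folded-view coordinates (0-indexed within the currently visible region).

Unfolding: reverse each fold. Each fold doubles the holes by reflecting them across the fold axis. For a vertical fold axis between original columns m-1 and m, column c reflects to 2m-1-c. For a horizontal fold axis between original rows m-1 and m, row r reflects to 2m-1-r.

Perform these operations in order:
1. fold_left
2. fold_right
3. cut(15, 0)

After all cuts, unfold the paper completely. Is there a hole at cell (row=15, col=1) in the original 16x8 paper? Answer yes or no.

Answer: yes

Derivation:
Op 1 fold_left: fold axis v@4; visible region now rows[0,16) x cols[0,4) = 16x4
Op 2 fold_right: fold axis v@2; visible region now rows[0,16) x cols[2,4) = 16x2
Op 3 cut(15, 0): punch at orig (15,2); cuts so far [(15, 2)]; region rows[0,16) x cols[2,4) = 16x2
Unfold 1 (reflect across v@2): 2 holes -> [(15, 1), (15, 2)]
Unfold 2 (reflect across v@4): 4 holes -> [(15, 1), (15, 2), (15, 5), (15, 6)]
Holes: [(15, 1), (15, 2), (15, 5), (15, 6)]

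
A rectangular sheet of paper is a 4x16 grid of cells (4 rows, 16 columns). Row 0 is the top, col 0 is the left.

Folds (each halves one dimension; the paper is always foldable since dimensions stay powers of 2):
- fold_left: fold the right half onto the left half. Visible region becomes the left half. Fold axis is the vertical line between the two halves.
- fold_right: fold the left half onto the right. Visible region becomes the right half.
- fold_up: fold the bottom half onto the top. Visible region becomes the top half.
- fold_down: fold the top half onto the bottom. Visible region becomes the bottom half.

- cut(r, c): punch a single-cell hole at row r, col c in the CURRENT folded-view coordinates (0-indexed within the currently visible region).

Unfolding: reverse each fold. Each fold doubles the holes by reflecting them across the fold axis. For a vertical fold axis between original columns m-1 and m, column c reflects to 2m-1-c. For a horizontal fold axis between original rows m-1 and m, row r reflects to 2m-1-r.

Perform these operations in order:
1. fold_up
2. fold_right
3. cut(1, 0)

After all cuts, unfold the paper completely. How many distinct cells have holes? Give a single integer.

Answer: 4

Derivation:
Op 1 fold_up: fold axis h@2; visible region now rows[0,2) x cols[0,16) = 2x16
Op 2 fold_right: fold axis v@8; visible region now rows[0,2) x cols[8,16) = 2x8
Op 3 cut(1, 0): punch at orig (1,8); cuts so far [(1, 8)]; region rows[0,2) x cols[8,16) = 2x8
Unfold 1 (reflect across v@8): 2 holes -> [(1, 7), (1, 8)]
Unfold 2 (reflect across h@2): 4 holes -> [(1, 7), (1, 8), (2, 7), (2, 8)]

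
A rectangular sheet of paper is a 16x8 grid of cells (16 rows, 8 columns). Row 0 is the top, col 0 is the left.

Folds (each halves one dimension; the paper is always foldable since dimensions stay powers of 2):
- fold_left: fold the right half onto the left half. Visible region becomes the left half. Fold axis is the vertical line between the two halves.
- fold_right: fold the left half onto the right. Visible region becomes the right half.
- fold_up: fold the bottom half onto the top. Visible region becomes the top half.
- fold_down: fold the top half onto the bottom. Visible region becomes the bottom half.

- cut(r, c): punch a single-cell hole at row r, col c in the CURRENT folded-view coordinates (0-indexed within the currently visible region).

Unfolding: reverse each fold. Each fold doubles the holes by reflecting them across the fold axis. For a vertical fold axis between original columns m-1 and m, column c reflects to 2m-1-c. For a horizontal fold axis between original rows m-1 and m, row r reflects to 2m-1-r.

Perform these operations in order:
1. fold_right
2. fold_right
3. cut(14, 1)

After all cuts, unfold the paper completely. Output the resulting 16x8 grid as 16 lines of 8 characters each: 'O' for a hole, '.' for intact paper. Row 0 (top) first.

Op 1 fold_right: fold axis v@4; visible region now rows[0,16) x cols[4,8) = 16x4
Op 2 fold_right: fold axis v@6; visible region now rows[0,16) x cols[6,8) = 16x2
Op 3 cut(14, 1): punch at orig (14,7); cuts so far [(14, 7)]; region rows[0,16) x cols[6,8) = 16x2
Unfold 1 (reflect across v@6): 2 holes -> [(14, 4), (14, 7)]
Unfold 2 (reflect across v@4): 4 holes -> [(14, 0), (14, 3), (14, 4), (14, 7)]

Answer: ........
........
........
........
........
........
........
........
........
........
........
........
........
........
O..OO..O
........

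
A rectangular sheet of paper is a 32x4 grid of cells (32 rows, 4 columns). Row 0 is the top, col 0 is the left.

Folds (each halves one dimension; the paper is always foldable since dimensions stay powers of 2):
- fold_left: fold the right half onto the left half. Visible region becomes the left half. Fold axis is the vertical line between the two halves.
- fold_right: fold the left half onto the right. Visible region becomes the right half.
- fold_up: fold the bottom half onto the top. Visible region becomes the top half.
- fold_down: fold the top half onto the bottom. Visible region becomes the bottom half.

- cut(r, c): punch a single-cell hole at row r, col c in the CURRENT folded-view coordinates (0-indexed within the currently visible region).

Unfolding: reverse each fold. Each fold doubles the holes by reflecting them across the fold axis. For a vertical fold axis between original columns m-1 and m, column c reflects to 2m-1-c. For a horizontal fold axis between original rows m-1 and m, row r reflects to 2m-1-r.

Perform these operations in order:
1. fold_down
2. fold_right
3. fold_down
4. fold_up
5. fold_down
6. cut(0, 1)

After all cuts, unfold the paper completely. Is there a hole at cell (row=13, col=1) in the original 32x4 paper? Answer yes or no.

Answer: no

Derivation:
Op 1 fold_down: fold axis h@16; visible region now rows[16,32) x cols[0,4) = 16x4
Op 2 fold_right: fold axis v@2; visible region now rows[16,32) x cols[2,4) = 16x2
Op 3 fold_down: fold axis h@24; visible region now rows[24,32) x cols[2,4) = 8x2
Op 4 fold_up: fold axis h@28; visible region now rows[24,28) x cols[2,4) = 4x2
Op 5 fold_down: fold axis h@26; visible region now rows[26,28) x cols[2,4) = 2x2
Op 6 cut(0, 1): punch at orig (26,3); cuts so far [(26, 3)]; region rows[26,28) x cols[2,4) = 2x2
Unfold 1 (reflect across h@26): 2 holes -> [(25, 3), (26, 3)]
Unfold 2 (reflect across h@28): 4 holes -> [(25, 3), (26, 3), (29, 3), (30, 3)]
Unfold 3 (reflect across h@24): 8 holes -> [(17, 3), (18, 3), (21, 3), (22, 3), (25, 3), (26, 3), (29, 3), (30, 3)]
Unfold 4 (reflect across v@2): 16 holes -> [(17, 0), (17, 3), (18, 0), (18, 3), (21, 0), (21, 3), (22, 0), (22, 3), (25, 0), (25, 3), (26, 0), (26, 3), (29, 0), (29, 3), (30, 0), (30, 3)]
Unfold 5 (reflect across h@16): 32 holes -> [(1, 0), (1, 3), (2, 0), (2, 3), (5, 0), (5, 3), (6, 0), (6, 3), (9, 0), (9, 3), (10, 0), (10, 3), (13, 0), (13, 3), (14, 0), (14, 3), (17, 0), (17, 3), (18, 0), (18, 3), (21, 0), (21, 3), (22, 0), (22, 3), (25, 0), (25, 3), (26, 0), (26, 3), (29, 0), (29, 3), (30, 0), (30, 3)]
Holes: [(1, 0), (1, 3), (2, 0), (2, 3), (5, 0), (5, 3), (6, 0), (6, 3), (9, 0), (9, 3), (10, 0), (10, 3), (13, 0), (13, 3), (14, 0), (14, 3), (17, 0), (17, 3), (18, 0), (18, 3), (21, 0), (21, 3), (22, 0), (22, 3), (25, 0), (25, 3), (26, 0), (26, 3), (29, 0), (29, 3), (30, 0), (30, 3)]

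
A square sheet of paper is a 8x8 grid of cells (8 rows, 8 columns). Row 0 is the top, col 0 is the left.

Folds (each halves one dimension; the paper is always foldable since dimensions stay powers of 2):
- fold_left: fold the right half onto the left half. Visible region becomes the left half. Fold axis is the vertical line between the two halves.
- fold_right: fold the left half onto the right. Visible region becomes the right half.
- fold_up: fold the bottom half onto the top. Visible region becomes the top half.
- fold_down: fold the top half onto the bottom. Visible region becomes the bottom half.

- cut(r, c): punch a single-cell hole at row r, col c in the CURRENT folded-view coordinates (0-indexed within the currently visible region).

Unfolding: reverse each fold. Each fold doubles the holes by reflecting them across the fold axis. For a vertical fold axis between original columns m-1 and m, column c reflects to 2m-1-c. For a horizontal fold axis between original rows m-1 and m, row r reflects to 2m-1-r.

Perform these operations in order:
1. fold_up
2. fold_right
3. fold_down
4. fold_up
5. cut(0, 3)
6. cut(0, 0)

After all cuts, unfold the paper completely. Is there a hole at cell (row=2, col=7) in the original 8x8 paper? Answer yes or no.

Op 1 fold_up: fold axis h@4; visible region now rows[0,4) x cols[0,8) = 4x8
Op 2 fold_right: fold axis v@4; visible region now rows[0,4) x cols[4,8) = 4x4
Op 3 fold_down: fold axis h@2; visible region now rows[2,4) x cols[4,8) = 2x4
Op 4 fold_up: fold axis h@3; visible region now rows[2,3) x cols[4,8) = 1x4
Op 5 cut(0, 3): punch at orig (2,7); cuts so far [(2, 7)]; region rows[2,3) x cols[4,8) = 1x4
Op 6 cut(0, 0): punch at orig (2,4); cuts so far [(2, 4), (2, 7)]; region rows[2,3) x cols[4,8) = 1x4
Unfold 1 (reflect across h@3): 4 holes -> [(2, 4), (2, 7), (3, 4), (3, 7)]
Unfold 2 (reflect across h@2): 8 holes -> [(0, 4), (0, 7), (1, 4), (1, 7), (2, 4), (2, 7), (3, 4), (3, 7)]
Unfold 3 (reflect across v@4): 16 holes -> [(0, 0), (0, 3), (0, 4), (0, 7), (1, 0), (1, 3), (1, 4), (1, 7), (2, 0), (2, 3), (2, 4), (2, 7), (3, 0), (3, 3), (3, 4), (3, 7)]
Unfold 4 (reflect across h@4): 32 holes -> [(0, 0), (0, 3), (0, 4), (0, 7), (1, 0), (1, 3), (1, 4), (1, 7), (2, 0), (2, 3), (2, 4), (2, 7), (3, 0), (3, 3), (3, 4), (3, 7), (4, 0), (4, 3), (4, 4), (4, 7), (5, 0), (5, 3), (5, 4), (5, 7), (6, 0), (6, 3), (6, 4), (6, 7), (7, 0), (7, 3), (7, 4), (7, 7)]
Holes: [(0, 0), (0, 3), (0, 4), (0, 7), (1, 0), (1, 3), (1, 4), (1, 7), (2, 0), (2, 3), (2, 4), (2, 7), (3, 0), (3, 3), (3, 4), (3, 7), (4, 0), (4, 3), (4, 4), (4, 7), (5, 0), (5, 3), (5, 4), (5, 7), (6, 0), (6, 3), (6, 4), (6, 7), (7, 0), (7, 3), (7, 4), (7, 7)]

Answer: yes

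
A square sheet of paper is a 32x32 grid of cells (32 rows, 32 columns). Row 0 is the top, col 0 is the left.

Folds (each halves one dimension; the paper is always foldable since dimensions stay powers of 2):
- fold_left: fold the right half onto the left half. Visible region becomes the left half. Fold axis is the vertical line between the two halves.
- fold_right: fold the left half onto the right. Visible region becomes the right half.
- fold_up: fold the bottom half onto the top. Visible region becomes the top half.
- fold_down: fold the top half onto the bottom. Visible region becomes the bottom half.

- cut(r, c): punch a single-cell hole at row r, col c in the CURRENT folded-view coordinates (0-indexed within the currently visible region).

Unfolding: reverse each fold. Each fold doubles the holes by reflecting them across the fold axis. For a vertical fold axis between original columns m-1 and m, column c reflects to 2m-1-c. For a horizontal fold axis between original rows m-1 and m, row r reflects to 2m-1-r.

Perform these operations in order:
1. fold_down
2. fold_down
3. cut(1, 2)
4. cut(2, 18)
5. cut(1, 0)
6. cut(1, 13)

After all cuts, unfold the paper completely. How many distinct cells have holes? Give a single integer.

Op 1 fold_down: fold axis h@16; visible region now rows[16,32) x cols[0,32) = 16x32
Op 2 fold_down: fold axis h@24; visible region now rows[24,32) x cols[0,32) = 8x32
Op 3 cut(1, 2): punch at orig (25,2); cuts so far [(25, 2)]; region rows[24,32) x cols[0,32) = 8x32
Op 4 cut(2, 18): punch at orig (26,18); cuts so far [(25, 2), (26, 18)]; region rows[24,32) x cols[0,32) = 8x32
Op 5 cut(1, 0): punch at orig (25,0); cuts so far [(25, 0), (25, 2), (26, 18)]; region rows[24,32) x cols[0,32) = 8x32
Op 6 cut(1, 13): punch at orig (25,13); cuts so far [(25, 0), (25, 2), (25, 13), (26, 18)]; region rows[24,32) x cols[0,32) = 8x32
Unfold 1 (reflect across h@24): 8 holes -> [(21, 18), (22, 0), (22, 2), (22, 13), (25, 0), (25, 2), (25, 13), (26, 18)]
Unfold 2 (reflect across h@16): 16 holes -> [(5, 18), (6, 0), (6, 2), (6, 13), (9, 0), (9, 2), (9, 13), (10, 18), (21, 18), (22, 0), (22, 2), (22, 13), (25, 0), (25, 2), (25, 13), (26, 18)]

Answer: 16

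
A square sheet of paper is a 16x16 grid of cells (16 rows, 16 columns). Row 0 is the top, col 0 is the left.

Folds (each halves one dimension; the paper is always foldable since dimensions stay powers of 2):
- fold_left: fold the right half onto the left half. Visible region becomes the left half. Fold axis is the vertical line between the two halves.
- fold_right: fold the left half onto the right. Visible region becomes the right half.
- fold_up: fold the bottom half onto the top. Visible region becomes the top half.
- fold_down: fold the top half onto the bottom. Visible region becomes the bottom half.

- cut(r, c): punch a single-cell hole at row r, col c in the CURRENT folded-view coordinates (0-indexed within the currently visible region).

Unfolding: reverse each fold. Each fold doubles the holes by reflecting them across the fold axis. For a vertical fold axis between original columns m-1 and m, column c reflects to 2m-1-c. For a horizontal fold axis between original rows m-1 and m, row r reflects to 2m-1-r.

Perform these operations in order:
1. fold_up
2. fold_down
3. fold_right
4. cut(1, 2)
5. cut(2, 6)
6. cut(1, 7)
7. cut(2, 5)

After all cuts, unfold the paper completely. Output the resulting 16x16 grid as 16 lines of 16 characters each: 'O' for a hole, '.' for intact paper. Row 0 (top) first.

Answer: ................
.OO..........OO.
O....O....O....O
................
................
O....O....O....O
.OO..........OO.
................
................
.OO..........OO.
O....O....O....O
................
................
O....O....O....O
.OO..........OO.
................

Derivation:
Op 1 fold_up: fold axis h@8; visible region now rows[0,8) x cols[0,16) = 8x16
Op 2 fold_down: fold axis h@4; visible region now rows[4,8) x cols[0,16) = 4x16
Op 3 fold_right: fold axis v@8; visible region now rows[4,8) x cols[8,16) = 4x8
Op 4 cut(1, 2): punch at orig (5,10); cuts so far [(5, 10)]; region rows[4,8) x cols[8,16) = 4x8
Op 5 cut(2, 6): punch at orig (6,14); cuts so far [(5, 10), (6, 14)]; region rows[4,8) x cols[8,16) = 4x8
Op 6 cut(1, 7): punch at orig (5,15); cuts so far [(5, 10), (5, 15), (6, 14)]; region rows[4,8) x cols[8,16) = 4x8
Op 7 cut(2, 5): punch at orig (6,13); cuts so far [(5, 10), (5, 15), (6, 13), (6, 14)]; region rows[4,8) x cols[8,16) = 4x8
Unfold 1 (reflect across v@8): 8 holes -> [(5, 0), (5, 5), (5, 10), (5, 15), (6, 1), (6, 2), (6, 13), (6, 14)]
Unfold 2 (reflect across h@4): 16 holes -> [(1, 1), (1, 2), (1, 13), (1, 14), (2, 0), (2, 5), (2, 10), (2, 15), (5, 0), (5, 5), (5, 10), (5, 15), (6, 1), (6, 2), (6, 13), (6, 14)]
Unfold 3 (reflect across h@8): 32 holes -> [(1, 1), (1, 2), (1, 13), (1, 14), (2, 0), (2, 5), (2, 10), (2, 15), (5, 0), (5, 5), (5, 10), (5, 15), (6, 1), (6, 2), (6, 13), (6, 14), (9, 1), (9, 2), (9, 13), (9, 14), (10, 0), (10, 5), (10, 10), (10, 15), (13, 0), (13, 5), (13, 10), (13, 15), (14, 1), (14, 2), (14, 13), (14, 14)]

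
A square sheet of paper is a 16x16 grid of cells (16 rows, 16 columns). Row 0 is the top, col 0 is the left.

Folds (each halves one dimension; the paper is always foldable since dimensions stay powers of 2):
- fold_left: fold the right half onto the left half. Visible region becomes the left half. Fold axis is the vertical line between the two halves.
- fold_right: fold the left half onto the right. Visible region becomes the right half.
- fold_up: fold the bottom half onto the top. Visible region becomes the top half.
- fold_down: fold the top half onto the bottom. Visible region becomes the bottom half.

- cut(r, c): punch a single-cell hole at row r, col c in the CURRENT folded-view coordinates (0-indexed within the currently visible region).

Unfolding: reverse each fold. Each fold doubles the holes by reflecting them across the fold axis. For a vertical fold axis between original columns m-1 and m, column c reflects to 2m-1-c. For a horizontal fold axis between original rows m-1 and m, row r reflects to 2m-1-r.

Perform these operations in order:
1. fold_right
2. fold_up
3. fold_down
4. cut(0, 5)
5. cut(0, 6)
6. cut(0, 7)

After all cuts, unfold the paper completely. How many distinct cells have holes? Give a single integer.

Op 1 fold_right: fold axis v@8; visible region now rows[0,16) x cols[8,16) = 16x8
Op 2 fold_up: fold axis h@8; visible region now rows[0,8) x cols[8,16) = 8x8
Op 3 fold_down: fold axis h@4; visible region now rows[4,8) x cols[8,16) = 4x8
Op 4 cut(0, 5): punch at orig (4,13); cuts so far [(4, 13)]; region rows[4,8) x cols[8,16) = 4x8
Op 5 cut(0, 6): punch at orig (4,14); cuts so far [(4, 13), (4, 14)]; region rows[4,8) x cols[8,16) = 4x8
Op 6 cut(0, 7): punch at orig (4,15); cuts so far [(4, 13), (4, 14), (4, 15)]; region rows[4,8) x cols[8,16) = 4x8
Unfold 1 (reflect across h@4): 6 holes -> [(3, 13), (3, 14), (3, 15), (4, 13), (4, 14), (4, 15)]
Unfold 2 (reflect across h@8): 12 holes -> [(3, 13), (3, 14), (3, 15), (4, 13), (4, 14), (4, 15), (11, 13), (11, 14), (11, 15), (12, 13), (12, 14), (12, 15)]
Unfold 3 (reflect across v@8): 24 holes -> [(3, 0), (3, 1), (3, 2), (3, 13), (3, 14), (3, 15), (4, 0), (4, 1), (4, 2), (4, 13), (4, 14), (4, 15), (11, 0), (11, 1), (11, 2), (11, 13), (11, 14), (11, 15), (12, 0), (12, 1), (12, 2), (12, 13), (12, 14), (12, 15)]

Answer: 24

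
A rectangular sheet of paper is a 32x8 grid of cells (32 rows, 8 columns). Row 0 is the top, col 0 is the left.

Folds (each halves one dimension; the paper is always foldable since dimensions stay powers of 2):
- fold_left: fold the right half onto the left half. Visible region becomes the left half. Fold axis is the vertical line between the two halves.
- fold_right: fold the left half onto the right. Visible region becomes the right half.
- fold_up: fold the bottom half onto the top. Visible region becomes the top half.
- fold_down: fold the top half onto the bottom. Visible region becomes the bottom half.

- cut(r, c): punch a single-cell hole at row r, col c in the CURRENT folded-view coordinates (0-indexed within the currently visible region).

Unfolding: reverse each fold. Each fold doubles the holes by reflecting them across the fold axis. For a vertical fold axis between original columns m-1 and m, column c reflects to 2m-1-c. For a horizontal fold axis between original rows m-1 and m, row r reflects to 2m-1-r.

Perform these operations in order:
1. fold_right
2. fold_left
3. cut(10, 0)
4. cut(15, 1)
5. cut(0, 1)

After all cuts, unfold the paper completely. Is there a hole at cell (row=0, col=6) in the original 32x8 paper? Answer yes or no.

Answer: yes

Derivation:
Op 1 fold_right: fold axis v@4; visible region now rows[0,32) x cols[4,8) = 32x4
Op 2 fold_left: fold axis v@6; visible region now rows[0,32) x cols[4,6) = 32x2
Op 3 cut(10, 0): punch at orig (10,4); cuts so far [(10, 4)]; region rows[0,32) x cols[4,6) = 32x2
Op 4 cut(15, 1): punch at orig (15,5); cuts so far [(10, 4), (15, 5)]; region rows[0,32) x cols[4,6) = 32x2
Op 5 cut(0, 1): punch at orig (0,5); cuts so far [(0, 5), (10, 4), (15, 5)]; region rows[0,32) x cols[4,6) = 32x2
Unfold 1 (reflect across v@6): 6 holes -> [(0, 5), (0, 6), (10, 4), (10, 7), (15, 5), (15, 6)]
Unfold 2 (reflect across v@4): 12 holes -> [(0, 1), (0, 2), (0, 5), (0, 6), (10, 0), (10, 3), (10, 4), (10, 7), (15, 1), (15, 2), (15, 5), (15, 6)]
Holes: [(0, 1), (0, 2), (0, 5), (0, 6), (10, 0), (10, 3), (10, 4), (10, 7), (15, 1), (15, 2), (15, 5), (15, 6)]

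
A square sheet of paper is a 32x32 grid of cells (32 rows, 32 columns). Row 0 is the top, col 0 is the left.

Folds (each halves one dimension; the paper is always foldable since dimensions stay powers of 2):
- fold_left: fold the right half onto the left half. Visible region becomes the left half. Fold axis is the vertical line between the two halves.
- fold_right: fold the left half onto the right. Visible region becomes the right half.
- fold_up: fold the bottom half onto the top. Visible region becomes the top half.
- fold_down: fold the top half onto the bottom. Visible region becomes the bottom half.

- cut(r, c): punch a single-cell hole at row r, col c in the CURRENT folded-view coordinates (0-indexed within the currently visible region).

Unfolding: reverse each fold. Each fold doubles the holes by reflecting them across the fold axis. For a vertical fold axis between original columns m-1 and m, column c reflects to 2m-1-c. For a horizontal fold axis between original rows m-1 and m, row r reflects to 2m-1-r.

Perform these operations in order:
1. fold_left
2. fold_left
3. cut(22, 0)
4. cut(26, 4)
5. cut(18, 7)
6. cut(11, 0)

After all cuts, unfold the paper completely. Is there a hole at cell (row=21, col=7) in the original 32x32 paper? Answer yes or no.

Answer: no

Derivation:
Op 1 fold_left: fold axis v@16; visible region now rows[0,32) x cols[0,16) = 32x16
Op 2 fold_left: fold axis v@8; visible region now rows[0,32) x cols[0,8) = 32x8
Op 3 cut(22, 0): punch at orig (22,0); cuts so far [(22, 0)]; region rows[0,32) x cols[0,8) = 32x8
Op 4 cut(26, 4): punch at orig (26,4); cuts so far [(22, 0), (26, 4)]; region rows[0,32) x cols[0,8) = 32x8
Op 5 cut(18, 7): punch at orig (18,7); cuts so far [(18, 7), (22, 0), (26, 4)]; region rows[0,32) x cols[0,8) = 32x8
Op 6 cut(11, 0): punch at orig (11,0); cuts so far [(11, 0), (18, 7), (22, 0), (26, 4)]; region rows[0,32) x cols[0,8) = 32x8
Unfold 1 (reflect across v@8): 8 holes -> [(11, 0), (11, 15), (18, 7), (18, 8), (22, 0), (22, 15), (26, 4), (26, 11)]
Unfold 2 (reflect across v@16): 16 holes -> [(11, 0), (11, 15), (11, 16), (11, 31), (18, 7), (18, 8), (18, 23), (18, 24), (22, 0), (22, 15), (22, 16), (22, 31), (26, 4), (26, 11), (26, 20), (26, 27)]
Holes: [(11, 0), (11, 15), (11, 16), (11, 31), (18, 7), (18, 8), (18, 23), (18, 24), (22, 0), (22, 15), (22, 16), (22, 31), (26, 4), (26, 11), (26, 20), (26, 27)]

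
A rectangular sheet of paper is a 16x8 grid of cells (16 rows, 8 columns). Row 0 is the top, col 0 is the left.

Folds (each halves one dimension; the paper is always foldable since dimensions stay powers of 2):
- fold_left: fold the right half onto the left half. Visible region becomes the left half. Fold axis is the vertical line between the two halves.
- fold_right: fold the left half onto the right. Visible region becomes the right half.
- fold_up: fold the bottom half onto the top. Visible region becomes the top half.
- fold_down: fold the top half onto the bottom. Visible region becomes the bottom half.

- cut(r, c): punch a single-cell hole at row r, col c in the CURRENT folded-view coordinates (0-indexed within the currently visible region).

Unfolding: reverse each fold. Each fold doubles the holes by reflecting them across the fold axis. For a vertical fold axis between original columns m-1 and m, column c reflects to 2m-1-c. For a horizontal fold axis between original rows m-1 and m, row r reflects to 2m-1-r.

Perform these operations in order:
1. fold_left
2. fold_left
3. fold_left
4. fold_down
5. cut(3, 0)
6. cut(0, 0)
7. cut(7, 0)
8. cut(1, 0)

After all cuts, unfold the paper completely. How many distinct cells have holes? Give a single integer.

Op 1 fold_left: fold axis v@4; visible region now rows[0,16) x cols[0,4) = 16x4
Op 2 fold_left: fold axis v@2; visible region now rows[0,16) x cols[0,2) = 16x2
Op 3 fold_left: fold axis v@1; visible region now rows[0,16) x cols[0,1) = 16x1
Op 4 fold_down: fold axis h@8; visible region now rows[8,16) x cols[0,1) = 8x1
Op 5 cut(3, 0): punch at orig (11,0); cuts so far [(11, 0)]; region rows[8,16) x cols[0,1) = 8x1
Op 6 cut(0, 0): punch at orig (8,0); cuts so far [(8, 0), (11, 0)]; region rows[8,16) x cols[0,1) = 8x1
Op 7 cut(7, 0): punch at orig (15,0); cuts so far [(8, 0), (11, 0), (15, 0)]; region rows[8,16) x cols[0,1) = 8x1
Op 8 cut(1, 0): punch at orig (9,0); cuts so far [(8, 0), (9, 0), (11, 0), (15, 0)]; region rows[8,16) x cols[0,1) = 8x1
Unfold 1 (reflect across h@8): 8 holes -> [(0, 0), (4, 0), (6, 0), (7, 0), (8, 0), (9, 0), (11, 0), (15, 0)]
Unfold 2 (reflect across v@1): 16 holes -> [(0, 0), (0, 1), (4, 0), (4, 1), (6, 0), (6, 1), (7, 0), (7, 1), (8, 0), (8, 1), (9, 0), (9, 1), (11, 0), (11, 1), (15, 0), (15, 1)]
Unfold 3 (reflect across v@2): 32 holes -> [(0, 0), (0, 1), (0, 2), (0, 3), (4, 0), (4, 1), (4, 2), (4, 3), (6, 0), (6, 1), (6, 2), (6, 3), (7, 0), (7, 1), (7, 2), (7, 3), (8, 0), (8, 1), (8, 2), (8, 3), (9, 0), (9, 1), (9, 2), (9, 3), (11, 0), (11, 1), (11, 2), (11, 3), (15, 0), (15, 1), (15, 2), (15, 3)]
Unfold 4 (reflect across v@4): 64 holes -> [(0, 0), (0, 1), (0, 2), (0, 3), (0, 4), (0, 5), (0, 6), (0, 7), (4, 0), (4, 1), (4, 2), (4, 3), (4, 4), (4, 5), (4, 6), (4, 7), (6, 0), (6, 1), (6, 2), (6, 3), (6, 4), (6, 5), (6, 6), (6, 7), (7, 0), (7, 1), (7, 2), (7, 3), (7, 4), (7, 5), (7, 6), (7, 7), (8, 0), (8, 1), (8, 2), (8, 3), (8, 4), (8, 5), (8, 6), (8, 7), (9, 0), (9, 1), (9, 2), (9, 3), (9, 4), (9, 5), (9, 6), (9, 7), (11, 0), (11, 1), (11, 2), (11, 3), (11, 4), (11, 5), (11, 6), (11, 7), (15, 0), (15, 1), (15, 2), (15, 3), (15, 4), (15, 5), (15, 6), (15, 7)]

Answer: 64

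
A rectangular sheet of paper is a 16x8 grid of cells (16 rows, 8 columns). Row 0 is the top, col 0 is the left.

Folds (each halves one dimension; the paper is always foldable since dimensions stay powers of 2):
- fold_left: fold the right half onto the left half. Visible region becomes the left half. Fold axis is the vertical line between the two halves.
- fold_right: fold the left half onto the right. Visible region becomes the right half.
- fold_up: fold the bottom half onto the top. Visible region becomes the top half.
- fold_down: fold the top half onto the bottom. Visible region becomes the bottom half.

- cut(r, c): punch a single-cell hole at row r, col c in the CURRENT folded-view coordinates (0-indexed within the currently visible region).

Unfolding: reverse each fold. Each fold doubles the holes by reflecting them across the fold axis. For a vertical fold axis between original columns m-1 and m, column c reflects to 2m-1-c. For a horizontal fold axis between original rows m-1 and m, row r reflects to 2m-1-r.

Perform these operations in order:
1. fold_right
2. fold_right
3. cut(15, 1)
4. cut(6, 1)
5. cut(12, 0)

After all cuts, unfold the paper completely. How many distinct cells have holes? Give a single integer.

Op 1 fold_right: fold axis v@4; visible region now rows[0,16) x cols[4,8) = 16x4
Op 2 fold_right: fold axis v@6; visible region now rows[0,16) x cols[6,8) = 16x2
Op 3 cut(15, 1): punch at orig (15,7); cuts so far [(15, 7)]; region rows[0,16) x cols[6,8) = 16x2
Op 4 cut(6, 1): punch at orig (6,7); cuts so far [(6, 7), (15, 7)]; region rows[0,16) x cols[6,8) = 16x2
Op 5 cut(12, 0): punch at orig (12,6); cuts so far [(6, 7), (12, 6), (15, 7)]; region rows[0,16) x cols[6,8) = 16x2
Unfold 1 (reflect across v@6): 6 holes -> [(6, 4), (6, 7), (12, 5), (12, 6), (15, 4), (15, 7)]
Unfold 2 (reflect across v@4): 12 holes -> [(6, 0), (6, 3), (6, 4), (6, 7), (12, 1), (12, 2), (12, 5), (12, 6), (15, 0), (15, 3), (15, 4), (15, 7)]

Answer: 12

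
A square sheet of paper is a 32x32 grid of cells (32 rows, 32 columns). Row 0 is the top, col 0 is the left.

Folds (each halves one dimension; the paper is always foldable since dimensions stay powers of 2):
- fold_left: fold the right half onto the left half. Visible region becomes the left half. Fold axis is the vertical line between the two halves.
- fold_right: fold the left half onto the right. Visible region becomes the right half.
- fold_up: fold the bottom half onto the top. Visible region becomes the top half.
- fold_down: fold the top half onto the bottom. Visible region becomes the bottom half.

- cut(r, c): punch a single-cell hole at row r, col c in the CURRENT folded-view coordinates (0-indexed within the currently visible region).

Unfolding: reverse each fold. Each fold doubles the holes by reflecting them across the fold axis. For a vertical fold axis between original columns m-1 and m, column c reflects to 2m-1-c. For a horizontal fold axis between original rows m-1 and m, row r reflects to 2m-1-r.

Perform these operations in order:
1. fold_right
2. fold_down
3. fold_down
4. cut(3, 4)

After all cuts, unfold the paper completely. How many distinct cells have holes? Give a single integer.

Op 1 fold_right: fold axis v@16; visible region now rows[0,32) x cols[16,32) = 32x16
Op 2 fold_down: fold axis h@16; visible region now rows[16,32) x cols[16,32) = 16x16
Op 3 fold_down: fold axis h@24; visible region now rows[24,32) x cols[16,32) = 8x16
Op 4 cut(3, 4): punch at orig (27,20); cuts so far [(27, 20)]; region rows[24,32) x cols[16,32) = 8x16
Unfold 1 (reflect across h@24): 2 holes -> [(20, 20), (27, 20)]
Unfold 2 (reflect across h@16): 4 holes -> [(4, 20), (11, 20), (20, 20), (27, 20)]
Unfold 3 (reflect across v@16): 8 holes -> [(4, 11), (4, 20), (11, 11), (11, 20), (20, 11), (20, 20), (27, 11), (27, 20)]

Answer: 8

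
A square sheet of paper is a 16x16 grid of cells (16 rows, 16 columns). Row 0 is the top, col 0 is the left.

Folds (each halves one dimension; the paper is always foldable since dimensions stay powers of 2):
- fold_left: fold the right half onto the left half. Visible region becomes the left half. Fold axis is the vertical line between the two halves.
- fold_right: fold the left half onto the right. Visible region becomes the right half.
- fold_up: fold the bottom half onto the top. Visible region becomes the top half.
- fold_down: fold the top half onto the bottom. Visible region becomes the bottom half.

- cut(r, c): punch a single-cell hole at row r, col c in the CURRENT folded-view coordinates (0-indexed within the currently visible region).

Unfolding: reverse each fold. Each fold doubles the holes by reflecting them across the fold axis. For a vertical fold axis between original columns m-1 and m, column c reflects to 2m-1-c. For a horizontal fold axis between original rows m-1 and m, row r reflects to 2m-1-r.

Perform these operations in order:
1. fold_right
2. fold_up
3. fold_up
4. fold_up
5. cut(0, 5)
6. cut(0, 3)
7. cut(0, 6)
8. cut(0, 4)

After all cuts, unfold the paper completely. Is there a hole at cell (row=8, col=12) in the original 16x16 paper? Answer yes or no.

Answer: yes

Derivation:
Op 1 fold_right: fold axis v@8; visible region now rows[0,16) x cols[8,16) = 16x8
Op 2 fold_up: fold axis h@8; visible region now rows[0,8) x cols[8,16) = 8x8
Op 3 fold_up: fold axis h@4; visible region now rows[0,4) x cols[8,16) = 4x8
Op 4 fold_up: fold axis h@2; visible region now rows[0,2) x cols[8,16) = 2x8
Op 5 cut(0, 5): punch at orig (0,13); cuts so far [(0, 13)]; region rows[0,2) x cols[8,16) = 2x8
Op 6 cut(0, 3): punch at orig (0,11); cuts so far [(0, 11), (0, 13)]; region rows[0,2) x cols[8,16) = 2x8
Op 7 cut(0, 6): punch at orig (0,14); cuts so far [(0, 11), (0, 13), (0, 14)]; region rows[0,2) x cols[8,16) = 2x8
Op 8 cut(0, 4): punch at orig (0,12); cuts so far [(0, 11), (0, 12), (0, 13), (0, 14)]; region rows[0,2) x cols[8,16) = 2x8
Unfold 1 (reflect across h@2): 8 holes -> [(0, 11), (0, 12), (0, 13), (0, 14), (3, 11), (3, 12), (3, 13), (3, 14)]
Unfold 2 (reflect across h@4): 16 holes -> [(0, 11), (0, 12), (0, 13), (0, 14), (3, 11), (3, 12), (3, 13), (3, 14), (4, 11), (4, 12), (4, 13), (4, 14), (7, 11), (7, 12), (7, 13), (7, 14)]
Unfold 3 (reflect across h@8): 32 holes -> [(0, 11), (0, 12), (0, 13), (0, 14), (3, 11), (3, 12), (3, 13), (3, 14), (4, 11), (4, 12), (4, 13), (4, 14), (7, 11), (7, 12), (7, 13), (7, 14), (8, 11), (8, 12), (8, 13), (8, 14), (11, 11), (11, 12), (11, 13), (11, 14), (12, 11), (12, 12), (12, 13), (12, 14), (15, 11), (15, 12), (15, 13), (15, 14)]
Unfold 4 (reflect across v@8): 64 holes -> [(0, 1), (0, 2), (0, 3), (0, 4), (0, 11), (0, 12), (0, 13), (0, 14), (3, 1), (3, 2), (3, 3), (3, 4), (3, 11), (3, 12), (3, 13), (3, 14), (4, 1), (4, 2), (4, 3), (4, 4), (4, 11), (4, 12), (4, 13), (4, 14), (7, 1), (7, 2), (7, 3), (7, 4), (7, 11), (7, 12), (7, 13), (7, 14), (8, 1), (8, 2), (8, 3), (8, 4), (8, 11), (8, 12), (8, 13), (8, 14), (11, 1), (11, 2), (11, 3), (11, 4), (11, 11), (11, 12), (11, 13), (11, 14), (12, 1), (12, 2), (12, 3), (12, 4), (12, 11), (12, 12), (12, 13), (12, 14), (15, 1), (15, 2), (15, 3), (15, 4), (15, 11), (15, 12), (15, 13), (15, 14)]
Holes: [(0, 1), (0, 2), (0, 3), (0, 4), (0, 11), (0, 12), (0, 13), (0, 14), (3, 1), (3, 2), (3, 3), (3, 4), (3, 11), (3, 12), (3, 13), (3, 14), (4, 1), (4, 2), (4, 3), (4, 4), (4, 11), (4, 12), (4, 13), (4, 14), (7, 1), (7, 2), (7, 3), (7, 4), (7, 11), (7, 12), (7, 13), (7, 14), (8, 1), (8, 2), (8, 3), (8, 4), (8, 11), (8, 12), (8, 13), (8, 14), (11, 1), (11, 2), (11, 3), (11, 4), (11, 11), (11, 12), (11, 13), (11, 14), (12, 1), (12, 2), (12, 3), (12, 4), (12, 11), (12, 12), (12, 13), (12, 14), (15, 1), (15, 2), (15, 3), (15, 4), (15, 11), (15, 12), (15, 13), (15, 14)]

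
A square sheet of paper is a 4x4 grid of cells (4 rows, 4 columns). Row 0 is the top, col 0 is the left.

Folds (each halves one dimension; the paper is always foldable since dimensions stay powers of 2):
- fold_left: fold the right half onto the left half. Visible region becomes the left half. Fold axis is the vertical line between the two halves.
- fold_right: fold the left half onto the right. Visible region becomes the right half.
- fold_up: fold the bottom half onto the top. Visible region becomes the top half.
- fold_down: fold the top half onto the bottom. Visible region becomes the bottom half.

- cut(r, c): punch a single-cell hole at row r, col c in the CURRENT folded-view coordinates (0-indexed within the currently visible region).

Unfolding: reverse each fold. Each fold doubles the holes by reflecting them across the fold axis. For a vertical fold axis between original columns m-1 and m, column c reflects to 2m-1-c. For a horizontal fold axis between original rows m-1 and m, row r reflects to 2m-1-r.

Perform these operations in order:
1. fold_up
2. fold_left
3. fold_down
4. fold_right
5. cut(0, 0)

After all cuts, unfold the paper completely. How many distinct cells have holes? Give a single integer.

Op 1 fold_up: fold axis h@2; visible region now rows[0,2) x cols[0,4) = 2x4
Op 2 fold_left: fold axis v@2; visible region now rows[0,2) x cols[0,2) = 2x2
Op 3 fold_down: fold axis h@1; visible region now rows[1,2) x cols[0,2) = 1x2
Op 4 fold_right: fold axis v@1; visible region now rows[1,2) x cols[1,2) = 1x1
Op 5 cut(0, 0): punch at orig (1,1); cuts so far [(1, 1)]; region rows[1,2) x cols[1,2) = 1x1
Unfold 1 (reflect across v@1): 2 holes -> [(1, 0), (1, 1)]
Unfold 2 (reflect across h@1): 4 holes -> [(0, 0), (0, 1), (1, 0), (1, 1)]
Unfold 3 (reflect across v@2): 8 holes -> [(0, 0), (0, 1), (0, 2), (0, 3), (1, 0), (1, 1), (1, 2), (1, 3)]
Unfold 4 (reflect across h@2): 16 holes -> [(0, 0), (0, 1), (0, 2), (0, 3), (1, 0), (1, 1), (1, 2), (1, 3), (2, 0), (2, 1), (2, 2), (2, 3), (3, 0), (3, 1), (3, 2), (3, 3)]

Answer: 16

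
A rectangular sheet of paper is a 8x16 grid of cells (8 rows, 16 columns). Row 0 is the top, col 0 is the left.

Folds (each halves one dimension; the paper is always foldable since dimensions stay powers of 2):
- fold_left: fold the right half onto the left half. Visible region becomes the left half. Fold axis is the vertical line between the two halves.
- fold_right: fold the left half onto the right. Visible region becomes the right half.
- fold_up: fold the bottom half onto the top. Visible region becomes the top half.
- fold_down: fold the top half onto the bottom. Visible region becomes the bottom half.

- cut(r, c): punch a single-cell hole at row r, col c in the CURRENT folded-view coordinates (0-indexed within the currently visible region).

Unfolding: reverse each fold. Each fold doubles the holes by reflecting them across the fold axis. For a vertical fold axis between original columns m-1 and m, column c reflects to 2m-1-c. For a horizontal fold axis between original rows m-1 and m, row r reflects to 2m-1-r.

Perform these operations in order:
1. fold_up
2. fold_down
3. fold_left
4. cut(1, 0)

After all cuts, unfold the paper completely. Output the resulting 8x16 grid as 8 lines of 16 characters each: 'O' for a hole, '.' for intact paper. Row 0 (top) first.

Answer: O..............O
................
................
O..............O
O..............O
................
................
O..............O

Derivation:
Op 1 fold_up: fold axis h@4; visible region now rows[0,4) x cols[0,16) = 4x16
Op 2 fold_down: fold axis h@2; visible region now rows[2,4) x cols[0,16) = 2x16
Op 3 fold_left: fold axis v@8; visible region now rows[2,4) x cols[0,8) = 2x8
Op 4 cut(1, 0): punch at orig (3,0); cuts so far [(3, 0)]; region rows[2,4) x cols[0,8) = 2x8
Unfold 1 (reflect across v@8): 2 holes -> [(3, 0), (3, 15)]
Unfold 2 (reflect across h@2): 4 holes -> [(0, 0), (0, 15), (3, 0), (3, 15)]
Unfold 3 (reflect across h@4): 8 holes -> [(0, 0), (0, 15), (3, 0), (3, 15), (4, 0), (4, 15), (7, 0), (7, 15)]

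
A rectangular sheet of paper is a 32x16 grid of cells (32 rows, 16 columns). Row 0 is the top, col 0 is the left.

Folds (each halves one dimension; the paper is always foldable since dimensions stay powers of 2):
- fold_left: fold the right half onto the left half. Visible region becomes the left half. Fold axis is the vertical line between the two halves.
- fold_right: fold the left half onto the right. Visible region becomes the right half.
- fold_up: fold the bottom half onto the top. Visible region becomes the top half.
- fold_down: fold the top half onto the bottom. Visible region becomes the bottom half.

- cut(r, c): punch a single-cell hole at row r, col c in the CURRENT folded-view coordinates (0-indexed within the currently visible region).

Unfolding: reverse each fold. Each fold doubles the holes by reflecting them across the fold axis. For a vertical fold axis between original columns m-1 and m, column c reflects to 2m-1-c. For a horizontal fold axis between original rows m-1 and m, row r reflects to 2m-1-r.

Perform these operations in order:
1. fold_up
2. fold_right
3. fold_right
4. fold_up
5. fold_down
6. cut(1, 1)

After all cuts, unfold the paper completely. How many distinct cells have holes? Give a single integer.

Answer: 32

Derivation:
Op 1 fold_up: fold axis h@16; visible region now rows[0,16) x cols[0,16) = 16x16
Op 2 fold_right: fold axis v@8; visible region now rows[0,16) x cols[8,16) = 16x8
Op 3 fold_right: fold axis v@12; visible region now rows[0,16) x cols[12,16) = 16x4
Op 4 fold_up: fold axis h@8; visible region now rows[0,8) x cols[12,16) = 8x4
Op 5 fold_down: fold axis h@4; visible region now rows[4,8) x cols[12,16) = 4x4
Op 6 cut(1, 1): punch at orig (5,13); cuts so far [(5, 13)]; region rows[4,8) x cols[12,16) = 4x4
Unfold 1 (reflect across h@4): 2 holes -> [(2, 13), (5, 13)]
Unfold 2 (reflect across h@8): 4 holes -> [(2, 13), (5, 13), (10, 13), (13, 13)]
Unfold 3 (reflect across v@12): 8 holes -> [(2, 10), (2, 13), (5, 10), (5, 13), (10, 10), (10, 13), (13, 10), (13, 13)]
Unfold 4 (reflect across v@8): 16 holes -> [(2, 2), (2, 5), (2, 10), (2, 13), (5, 2), (5, 5), (5, 10), (5, 13), (10, 2), (10, 5), (10, 10), (10, 13), (13, 2), (13, 5), (13, 10), (13, 13)]
Unfold 5 (reflect across h@16): 32 holes -> [(2, 2), (2, 5), (2, 10), (2, 13), (5, 2), (5, 5), (5, 10), (5, 13), (10, 2), (10, 5), (10, 10), (10, 13), (13, 2), (13, 5), (13, 10), (13, 13), (18, 2), (18, 5), (18, 10), (18, 13), (21, 2), (21, 5), (21, 10), (21, 13), (26, 2), (26, 5), (26, 10), (26, 13), (29, 2), (29, 5), (29, 10), (29, 13)]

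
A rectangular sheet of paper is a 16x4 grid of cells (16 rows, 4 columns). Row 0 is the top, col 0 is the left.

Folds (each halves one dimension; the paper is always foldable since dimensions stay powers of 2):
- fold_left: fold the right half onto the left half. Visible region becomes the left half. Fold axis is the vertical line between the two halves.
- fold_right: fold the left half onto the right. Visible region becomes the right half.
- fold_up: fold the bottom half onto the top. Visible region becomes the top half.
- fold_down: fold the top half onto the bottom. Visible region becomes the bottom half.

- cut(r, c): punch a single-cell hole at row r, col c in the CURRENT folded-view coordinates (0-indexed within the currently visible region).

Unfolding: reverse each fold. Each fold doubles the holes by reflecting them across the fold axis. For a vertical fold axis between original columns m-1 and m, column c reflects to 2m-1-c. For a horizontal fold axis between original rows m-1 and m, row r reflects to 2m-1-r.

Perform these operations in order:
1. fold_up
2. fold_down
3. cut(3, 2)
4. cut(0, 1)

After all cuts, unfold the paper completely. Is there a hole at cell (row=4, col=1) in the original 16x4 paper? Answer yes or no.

Op 1 fold_up: fold axis h@8; visible region now rows[0,8) x cols[0,4) = 8x4
Op 2 fold_down: fold axis h@4; visible region now rows[4,8) x cols[0,4) = 4x4
Op 3 cut(3, 2): punch at orig (7,2); cuts so far [(7, 2)]; region rows[4,8) x cols[0,4) = 4x4
Op 4 cut(0, 1): punch at orig (4,1); cuts so far [(4, 1), (7, 2)]; region rows[4,8) x cols[0,4) = 4x4
Unfold 1 (reflect across h@4): 4 holes -> [(0, 2), (3, 1), (4, 1), (7, 2)]
Unfold 2 (reflect across h@8): 8 holes -> [(0, 2), (3, 1), (4, 1), (7, 2), (8, 2), (11, 1), (12, 1), (15, 2)]
Holes: [(0, 2), (3, 1), (4, 1), (7, 2), (8, 2), (11, 1), (12, 1), (15, 2)]

Answer: yes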